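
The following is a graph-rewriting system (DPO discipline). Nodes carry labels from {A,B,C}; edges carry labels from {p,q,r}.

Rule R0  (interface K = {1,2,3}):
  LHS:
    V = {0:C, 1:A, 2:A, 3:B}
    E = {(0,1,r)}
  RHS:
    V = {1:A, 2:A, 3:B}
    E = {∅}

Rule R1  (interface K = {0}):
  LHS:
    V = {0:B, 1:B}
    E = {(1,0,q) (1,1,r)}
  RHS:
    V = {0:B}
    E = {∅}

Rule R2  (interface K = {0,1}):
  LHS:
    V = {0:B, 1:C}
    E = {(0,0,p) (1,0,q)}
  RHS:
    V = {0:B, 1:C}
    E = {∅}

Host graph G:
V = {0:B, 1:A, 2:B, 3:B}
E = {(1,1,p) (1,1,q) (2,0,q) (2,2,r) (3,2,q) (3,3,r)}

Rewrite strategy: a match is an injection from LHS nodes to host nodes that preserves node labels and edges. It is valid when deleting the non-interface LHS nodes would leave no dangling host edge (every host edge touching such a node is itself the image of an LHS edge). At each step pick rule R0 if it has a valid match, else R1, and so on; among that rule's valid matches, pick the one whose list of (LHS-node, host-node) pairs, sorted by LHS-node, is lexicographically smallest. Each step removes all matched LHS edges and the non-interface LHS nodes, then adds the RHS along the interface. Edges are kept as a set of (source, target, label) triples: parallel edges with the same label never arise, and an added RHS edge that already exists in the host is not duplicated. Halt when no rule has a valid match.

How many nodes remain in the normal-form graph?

start.  V:4 E:6  edges: 1-p->1 1-q->1 2-q->0 2-r->2 3-q->2 3-r->3
1. fire R1 via {0↦2, 1↦3}  →  V:3 E:4  edges: 1-p->1 1-q->1 2-q->0 2-r->2
2. fire R1 via {0↦0, 1↦2}  →  V:2 E:2  edges: 1-p->1 1-q->1
normal form: no rule applies after step 2
NF nodes: {0:B, 1:A}

Answer: 2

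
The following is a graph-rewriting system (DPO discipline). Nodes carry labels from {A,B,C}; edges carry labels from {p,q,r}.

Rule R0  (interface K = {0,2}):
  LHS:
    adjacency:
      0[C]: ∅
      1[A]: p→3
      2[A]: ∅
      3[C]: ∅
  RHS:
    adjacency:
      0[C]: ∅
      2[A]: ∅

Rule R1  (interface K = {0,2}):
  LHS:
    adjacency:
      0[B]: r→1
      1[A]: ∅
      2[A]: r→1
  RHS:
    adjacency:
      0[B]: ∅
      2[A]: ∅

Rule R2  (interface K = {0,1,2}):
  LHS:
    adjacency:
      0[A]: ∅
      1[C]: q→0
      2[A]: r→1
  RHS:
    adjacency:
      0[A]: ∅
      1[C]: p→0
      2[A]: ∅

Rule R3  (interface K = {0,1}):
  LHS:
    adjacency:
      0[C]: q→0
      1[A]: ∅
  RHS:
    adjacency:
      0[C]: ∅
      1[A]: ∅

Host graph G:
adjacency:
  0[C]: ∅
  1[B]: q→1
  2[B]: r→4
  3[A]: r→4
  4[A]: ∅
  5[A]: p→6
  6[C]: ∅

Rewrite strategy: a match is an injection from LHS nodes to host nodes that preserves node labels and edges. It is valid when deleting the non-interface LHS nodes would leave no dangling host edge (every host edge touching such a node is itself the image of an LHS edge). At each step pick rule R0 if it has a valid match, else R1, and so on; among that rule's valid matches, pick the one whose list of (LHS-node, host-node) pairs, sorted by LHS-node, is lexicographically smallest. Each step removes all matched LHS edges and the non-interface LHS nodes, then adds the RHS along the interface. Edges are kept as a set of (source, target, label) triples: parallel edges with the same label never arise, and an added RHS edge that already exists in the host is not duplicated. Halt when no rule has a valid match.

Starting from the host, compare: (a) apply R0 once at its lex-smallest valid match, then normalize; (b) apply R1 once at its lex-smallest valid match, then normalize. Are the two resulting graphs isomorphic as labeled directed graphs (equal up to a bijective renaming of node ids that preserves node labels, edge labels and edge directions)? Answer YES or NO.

branch R0-first: apply at {0↦0, 1↦5, 2↦3, 3↦6} → |E|=3, then 1 more step(s) → NF |V|=4 |E|=1 V={0:C, 1:B, 2:B, 3:A} E=1-q->1
branch R1-first: apply at {0↦2, 1↦4, 2↦3} → |E|=2, then 1 more step(s) → NF |V|=4 |E|=1 V={0:C, 1:B, 2:B, 3:A} E=1-q->1
graphs isomorphic (equal up to label-preserving node renaming)

Answer: YES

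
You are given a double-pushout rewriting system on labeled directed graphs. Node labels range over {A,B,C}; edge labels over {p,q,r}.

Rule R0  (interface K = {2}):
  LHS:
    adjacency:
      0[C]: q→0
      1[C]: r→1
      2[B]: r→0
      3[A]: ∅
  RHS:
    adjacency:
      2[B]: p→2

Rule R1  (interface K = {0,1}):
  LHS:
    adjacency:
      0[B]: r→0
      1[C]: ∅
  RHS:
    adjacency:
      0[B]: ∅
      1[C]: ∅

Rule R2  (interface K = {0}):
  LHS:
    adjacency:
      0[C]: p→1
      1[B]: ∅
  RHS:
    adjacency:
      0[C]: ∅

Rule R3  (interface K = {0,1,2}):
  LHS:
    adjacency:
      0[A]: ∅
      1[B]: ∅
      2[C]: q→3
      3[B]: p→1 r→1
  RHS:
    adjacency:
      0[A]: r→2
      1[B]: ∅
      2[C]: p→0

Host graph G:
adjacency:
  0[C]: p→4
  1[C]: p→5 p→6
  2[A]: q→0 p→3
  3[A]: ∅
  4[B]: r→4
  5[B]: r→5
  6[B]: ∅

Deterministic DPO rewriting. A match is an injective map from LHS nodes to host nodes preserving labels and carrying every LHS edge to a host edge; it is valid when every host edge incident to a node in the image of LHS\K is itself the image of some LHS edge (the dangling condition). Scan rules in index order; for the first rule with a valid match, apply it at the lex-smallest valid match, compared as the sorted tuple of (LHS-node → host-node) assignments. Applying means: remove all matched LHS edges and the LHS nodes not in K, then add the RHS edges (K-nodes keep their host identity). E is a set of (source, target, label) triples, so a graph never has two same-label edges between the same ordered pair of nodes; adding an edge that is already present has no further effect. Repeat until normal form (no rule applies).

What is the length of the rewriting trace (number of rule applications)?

start.  V:7 E:7  edges: 0-p->4 1-p->5 1-p->6 2-q->0 2-p->3 4-r->4 5-r->5
1. fire R1 via {0↦4, 1↦0}  →  V:7 E:6  edges: 0-p->4 1-p->5 1-p->6 2-q->0 2-p->3 5-r->5
2. fire R1 via {0↦5, 1↦0}  →  V:7 E:5  edges: 0-p->4 1-p->5 1-p->6 2-q->0 2-p->3
3. fire R2 via {0↦0, 1↦4}  →  V:6 E:4  edges: 1-p->5 1-p->6 2-q->0 2-p->3
4. fire R2 via {0↦1, 1↦5}  →  V:5 E:3  edges: 1-p->6 2-q->0 2-p->3
5. fire R2 via {0↦1, 1↦6}  →  V:4 E:2  edges: 2-q->0 2-p->3
halt: no rule applies after step 5

Answer: 5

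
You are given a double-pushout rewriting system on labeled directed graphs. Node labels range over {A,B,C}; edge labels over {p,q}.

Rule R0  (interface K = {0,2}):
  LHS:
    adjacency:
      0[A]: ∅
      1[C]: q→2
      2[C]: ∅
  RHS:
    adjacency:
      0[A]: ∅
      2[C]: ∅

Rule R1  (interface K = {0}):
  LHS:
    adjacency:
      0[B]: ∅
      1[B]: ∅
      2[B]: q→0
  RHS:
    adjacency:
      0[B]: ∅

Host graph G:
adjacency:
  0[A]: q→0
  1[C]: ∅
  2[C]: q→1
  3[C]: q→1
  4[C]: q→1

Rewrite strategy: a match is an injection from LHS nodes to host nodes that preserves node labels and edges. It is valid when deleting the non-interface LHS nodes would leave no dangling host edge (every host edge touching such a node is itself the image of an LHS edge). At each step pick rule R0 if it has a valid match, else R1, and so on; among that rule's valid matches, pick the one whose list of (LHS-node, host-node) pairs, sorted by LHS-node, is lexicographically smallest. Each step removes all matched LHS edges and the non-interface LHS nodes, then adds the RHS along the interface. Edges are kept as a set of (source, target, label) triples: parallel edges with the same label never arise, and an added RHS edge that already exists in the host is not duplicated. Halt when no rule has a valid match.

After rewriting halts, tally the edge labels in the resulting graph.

start.  V:5 E:4  edges: 0-q->0 2-q->1 3-q->1 4-q->1
1. fire R0 via {0↦0, 1↦2, 2↦1}  →  V:4 E:3  edges: 0-q->0 3-q->1 4-q->1
2. fire R0 via {0↦0, 1↦3, 2↦1}  →  V:3 E:2  edges: 0-q->0 4-q->1
3. fire R0 via {0↦0, 1↦4, 2↦1}  →  V:2 E:1  edges: 0-q->0
final graph: no rule applies after step 3
NF edges: [(0, 0, 'q')]

Answer: q:1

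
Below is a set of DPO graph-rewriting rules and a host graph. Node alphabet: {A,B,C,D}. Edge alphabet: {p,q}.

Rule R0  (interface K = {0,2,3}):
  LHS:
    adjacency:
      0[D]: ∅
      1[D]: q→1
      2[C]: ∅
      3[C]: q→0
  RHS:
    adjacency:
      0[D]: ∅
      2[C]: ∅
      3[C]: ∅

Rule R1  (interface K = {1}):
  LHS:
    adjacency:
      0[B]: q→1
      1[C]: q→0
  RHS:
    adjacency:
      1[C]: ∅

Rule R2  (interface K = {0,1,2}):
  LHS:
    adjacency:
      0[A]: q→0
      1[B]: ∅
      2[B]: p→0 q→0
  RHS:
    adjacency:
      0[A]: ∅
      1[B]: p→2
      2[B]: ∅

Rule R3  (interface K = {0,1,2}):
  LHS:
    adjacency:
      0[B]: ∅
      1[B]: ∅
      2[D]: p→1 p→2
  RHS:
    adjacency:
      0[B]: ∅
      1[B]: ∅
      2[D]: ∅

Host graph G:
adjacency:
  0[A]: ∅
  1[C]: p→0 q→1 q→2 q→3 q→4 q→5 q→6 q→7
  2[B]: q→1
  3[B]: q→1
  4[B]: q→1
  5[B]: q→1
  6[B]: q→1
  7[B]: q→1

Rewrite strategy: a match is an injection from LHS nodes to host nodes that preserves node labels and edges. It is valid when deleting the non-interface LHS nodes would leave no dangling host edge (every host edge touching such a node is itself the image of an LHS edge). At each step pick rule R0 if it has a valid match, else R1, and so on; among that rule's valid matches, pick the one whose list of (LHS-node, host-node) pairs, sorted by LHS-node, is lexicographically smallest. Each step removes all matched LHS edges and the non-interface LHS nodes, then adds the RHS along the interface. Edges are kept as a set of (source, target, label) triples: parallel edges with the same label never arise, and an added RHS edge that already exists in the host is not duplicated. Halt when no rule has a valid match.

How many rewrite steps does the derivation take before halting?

Answer: 6

Derivation:
start.  V:8 E:14  edges: 1-p->0 1-q->1 1-q->2 1-q->3 1-q->4 1-q->5 1-q->6 1-q->7 2-q->1 3-q->1 4-q->1 5-q->1 6-q->1 7-q->1
1. fire R1 via {0↦2, 1↦1}  →  V:7 E:12  edges: 1-p->0 1-q->1 1-q->3 1-q->4 1-q->5 1-q->6 1-q->7 3-q->1 4-q->1 5-q->1 6-q->1 7-q->1
2. fire R1 via {0↦3, 1↦1}  →  V:6 E:10  edges: 1-p->0 1-q->1 1-q->4 1-q->5 1-q->6 1-q->7 4-q->1 5-q->1 6-q->1 7-q->1
3. fire R1 via {0↦4, 1↦1}  →  V:5 E:8  edges: 1-p->0 1-q->1 1-q->5 1-q->6 1-q->7 5-q->1 6-q->1 7-q->1
4. fire R1 via {0↦5, 1↦1}  →  V:4 E:6  edges: 1-p->0 1-q->1 1-q->6 1-q->7 6-q->1 7-q->1
5. fire R1 via {0↦6, 1↦1}  →  V:3 E:4  edges: 1-p->0 1-q->1 1-q->7 7-q->1
6. fire R1 via {0↦7, 1↦1}  →  V:2 E:2  edges: 1-p->0 1-q->1
final graph: no rule applies after step 6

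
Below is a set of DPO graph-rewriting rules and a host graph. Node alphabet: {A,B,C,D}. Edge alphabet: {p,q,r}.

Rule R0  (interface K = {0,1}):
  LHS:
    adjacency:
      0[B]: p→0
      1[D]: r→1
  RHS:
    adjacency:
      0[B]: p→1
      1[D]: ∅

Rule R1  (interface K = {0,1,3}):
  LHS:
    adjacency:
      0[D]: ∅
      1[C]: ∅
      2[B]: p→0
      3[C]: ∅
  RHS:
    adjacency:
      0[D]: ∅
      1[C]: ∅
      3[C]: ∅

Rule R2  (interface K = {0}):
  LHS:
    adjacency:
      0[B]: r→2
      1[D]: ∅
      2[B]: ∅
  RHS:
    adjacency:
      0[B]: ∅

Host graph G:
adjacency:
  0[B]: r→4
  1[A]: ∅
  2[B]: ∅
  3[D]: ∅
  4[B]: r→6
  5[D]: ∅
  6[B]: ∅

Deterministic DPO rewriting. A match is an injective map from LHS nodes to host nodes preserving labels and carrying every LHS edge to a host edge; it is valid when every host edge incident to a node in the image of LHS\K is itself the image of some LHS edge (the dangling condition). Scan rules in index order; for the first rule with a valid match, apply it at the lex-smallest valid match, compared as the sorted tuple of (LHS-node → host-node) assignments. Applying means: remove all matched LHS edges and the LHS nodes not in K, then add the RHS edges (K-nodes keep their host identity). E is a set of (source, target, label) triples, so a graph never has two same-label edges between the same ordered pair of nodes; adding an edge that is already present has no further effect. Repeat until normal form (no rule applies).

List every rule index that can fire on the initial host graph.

R0: no valid match — LHS pattern not found
R1: no valid match — LHS pattern not found
R2: 2 valid matches — {0↦4, 1↦3, 2↦6}, {0↦4, 1↦5, 2↦6}

Answer: [R2]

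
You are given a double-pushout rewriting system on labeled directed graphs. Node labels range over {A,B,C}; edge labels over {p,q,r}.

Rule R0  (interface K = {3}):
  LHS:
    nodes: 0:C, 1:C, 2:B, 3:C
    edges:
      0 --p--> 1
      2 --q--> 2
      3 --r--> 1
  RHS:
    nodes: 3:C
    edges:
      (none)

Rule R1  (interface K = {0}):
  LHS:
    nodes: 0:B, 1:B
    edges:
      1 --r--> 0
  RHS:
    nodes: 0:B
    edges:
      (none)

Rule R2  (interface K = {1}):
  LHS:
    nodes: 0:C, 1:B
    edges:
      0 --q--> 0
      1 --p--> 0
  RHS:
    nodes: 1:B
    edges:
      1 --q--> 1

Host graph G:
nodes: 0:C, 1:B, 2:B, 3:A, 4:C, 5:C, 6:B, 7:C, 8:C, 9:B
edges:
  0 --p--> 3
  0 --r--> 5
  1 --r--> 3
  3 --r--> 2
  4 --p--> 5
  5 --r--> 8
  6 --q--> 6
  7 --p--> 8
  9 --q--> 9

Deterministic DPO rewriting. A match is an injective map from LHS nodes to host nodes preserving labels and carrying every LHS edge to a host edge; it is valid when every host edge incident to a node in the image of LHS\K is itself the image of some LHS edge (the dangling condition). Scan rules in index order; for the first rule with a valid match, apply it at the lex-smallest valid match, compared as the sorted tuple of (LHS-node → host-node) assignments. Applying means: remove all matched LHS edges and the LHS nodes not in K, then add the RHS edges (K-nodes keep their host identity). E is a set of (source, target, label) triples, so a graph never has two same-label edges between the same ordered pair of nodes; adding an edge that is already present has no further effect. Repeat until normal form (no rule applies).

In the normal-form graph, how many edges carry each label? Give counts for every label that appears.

start.  V:10 E:9  edges: 0-p->3 0-r->5 1-r->3 3-r->2 4-p->5 5-r->8 6-q->6 7-p->8 9-q->9
1. fire R0 via {0↦7, 1↦8, 2↦6, 3↦5}  →  V:7 E:6  edges: 0-p->3 0-r->5 1-r->3 3-r->2 4-p->5 9-q->9
2. fire R0 via {0↦4, 1↦5, 2↦9, 3↦0}  →  V:4 E:3  edges: 0-p->3 1-r->3 3-r->2
final graph: no rule applies after step 2
NF edges: [(0, 3, 'p'), (1, 3, 'r'), (3, 2, 'r')]

Answer: p:1 r:2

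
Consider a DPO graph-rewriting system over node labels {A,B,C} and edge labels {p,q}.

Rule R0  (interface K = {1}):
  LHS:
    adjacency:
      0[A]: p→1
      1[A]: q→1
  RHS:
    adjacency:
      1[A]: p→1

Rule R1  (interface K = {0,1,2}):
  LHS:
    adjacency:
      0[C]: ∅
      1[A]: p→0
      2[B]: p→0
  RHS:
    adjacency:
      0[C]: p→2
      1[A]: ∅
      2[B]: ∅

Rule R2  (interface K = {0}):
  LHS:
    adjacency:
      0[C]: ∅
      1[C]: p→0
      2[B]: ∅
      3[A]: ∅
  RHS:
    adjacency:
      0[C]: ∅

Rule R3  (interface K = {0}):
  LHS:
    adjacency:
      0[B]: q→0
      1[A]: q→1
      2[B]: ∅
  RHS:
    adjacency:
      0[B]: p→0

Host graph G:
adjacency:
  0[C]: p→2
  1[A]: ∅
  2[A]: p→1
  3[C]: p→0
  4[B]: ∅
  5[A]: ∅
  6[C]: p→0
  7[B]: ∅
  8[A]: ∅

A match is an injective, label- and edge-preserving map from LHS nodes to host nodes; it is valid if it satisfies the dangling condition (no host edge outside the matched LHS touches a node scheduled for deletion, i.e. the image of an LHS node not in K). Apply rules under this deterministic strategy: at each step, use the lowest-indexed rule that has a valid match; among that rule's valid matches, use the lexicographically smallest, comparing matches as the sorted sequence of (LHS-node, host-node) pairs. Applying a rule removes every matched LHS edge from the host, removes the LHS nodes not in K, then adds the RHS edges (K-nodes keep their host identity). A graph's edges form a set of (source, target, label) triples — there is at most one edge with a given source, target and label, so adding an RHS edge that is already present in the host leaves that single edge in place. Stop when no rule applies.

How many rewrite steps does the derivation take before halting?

Answer: 2

Rewrite trace:
start.  V:9 E:4  edges: 0-p->2 2-p->1 3-p->0 6-p->0
1. fire R2 via {0↦0, 1↦3, 2↦4, 3↦5}  →  V:6 E:3  edges: 0-p->2 2-p->1 6-p->0
2. fire R2 via {0↦0, 1↦6, 2↦7, 3↦8}  →  V:3 E:2  edges: 0-p->2 2-p->1
halt: no rule applies after step 2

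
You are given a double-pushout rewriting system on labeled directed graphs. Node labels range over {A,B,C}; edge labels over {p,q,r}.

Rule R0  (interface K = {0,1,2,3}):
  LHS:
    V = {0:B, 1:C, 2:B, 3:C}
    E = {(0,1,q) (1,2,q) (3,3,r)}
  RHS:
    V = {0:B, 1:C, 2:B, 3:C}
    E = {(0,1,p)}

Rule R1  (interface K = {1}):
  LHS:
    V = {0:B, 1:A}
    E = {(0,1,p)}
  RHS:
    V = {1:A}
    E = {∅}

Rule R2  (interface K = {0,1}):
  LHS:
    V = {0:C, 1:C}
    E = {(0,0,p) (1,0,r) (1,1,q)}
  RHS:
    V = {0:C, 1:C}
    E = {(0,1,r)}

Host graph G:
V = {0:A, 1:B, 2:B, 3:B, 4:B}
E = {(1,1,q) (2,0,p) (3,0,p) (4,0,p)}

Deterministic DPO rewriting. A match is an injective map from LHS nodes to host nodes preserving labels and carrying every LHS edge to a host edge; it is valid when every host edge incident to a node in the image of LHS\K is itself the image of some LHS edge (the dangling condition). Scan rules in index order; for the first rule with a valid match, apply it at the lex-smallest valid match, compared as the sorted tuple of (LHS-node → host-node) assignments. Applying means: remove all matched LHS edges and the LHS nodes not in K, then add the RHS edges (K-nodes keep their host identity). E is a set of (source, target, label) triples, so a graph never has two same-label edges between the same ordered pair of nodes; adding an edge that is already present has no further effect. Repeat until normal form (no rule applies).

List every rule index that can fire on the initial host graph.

Answer: [R1]

Derivation:
R0: no valid match — LHS pattern not found
R1: 3 valid matches — {0↦2, 1↦0}, {0↦3, 1↦0}, {0↦4, 1↦0}
R2: no valid match — LHS pattern not found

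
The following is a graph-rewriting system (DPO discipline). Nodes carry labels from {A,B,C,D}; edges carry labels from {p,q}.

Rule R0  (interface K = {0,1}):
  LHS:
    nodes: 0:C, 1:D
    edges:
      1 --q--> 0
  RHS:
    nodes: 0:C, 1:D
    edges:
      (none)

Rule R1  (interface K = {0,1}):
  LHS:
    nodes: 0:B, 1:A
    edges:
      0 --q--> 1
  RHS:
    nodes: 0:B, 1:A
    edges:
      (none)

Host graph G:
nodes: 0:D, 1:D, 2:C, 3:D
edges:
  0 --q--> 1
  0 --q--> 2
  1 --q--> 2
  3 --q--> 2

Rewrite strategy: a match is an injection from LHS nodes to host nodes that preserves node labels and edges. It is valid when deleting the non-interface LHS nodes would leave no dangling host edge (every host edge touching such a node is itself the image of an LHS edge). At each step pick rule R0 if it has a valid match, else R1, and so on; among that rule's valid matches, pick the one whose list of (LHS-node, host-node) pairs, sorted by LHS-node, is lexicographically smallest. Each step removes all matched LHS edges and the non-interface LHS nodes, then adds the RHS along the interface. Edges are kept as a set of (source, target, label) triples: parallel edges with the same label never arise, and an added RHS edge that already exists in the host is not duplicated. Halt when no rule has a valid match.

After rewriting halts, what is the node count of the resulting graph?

[0] host  ⇒  4 nodes, 4 edges  {0-q->1 0-q->2 1-q->2 3-q->2}
[1] R0 @ {0↦2, 1↦0}  ⇒  4 nodes, 3 edges  {0-q->1 1-q->2 3-q->2}
[2] R0 @ {0↦2, 1↦1}  ⇒  4 nodes, 2 edges  {0-q->1 3-q->2}
[3] R0 @ {0↦2, 1↦3}  ⇒  4 nodes, 1 edges  {0-q->1}
halt: no rule applies after step 3
NF nodes: {0:D, 1:D, 2:C, 3:D}

Answer: 4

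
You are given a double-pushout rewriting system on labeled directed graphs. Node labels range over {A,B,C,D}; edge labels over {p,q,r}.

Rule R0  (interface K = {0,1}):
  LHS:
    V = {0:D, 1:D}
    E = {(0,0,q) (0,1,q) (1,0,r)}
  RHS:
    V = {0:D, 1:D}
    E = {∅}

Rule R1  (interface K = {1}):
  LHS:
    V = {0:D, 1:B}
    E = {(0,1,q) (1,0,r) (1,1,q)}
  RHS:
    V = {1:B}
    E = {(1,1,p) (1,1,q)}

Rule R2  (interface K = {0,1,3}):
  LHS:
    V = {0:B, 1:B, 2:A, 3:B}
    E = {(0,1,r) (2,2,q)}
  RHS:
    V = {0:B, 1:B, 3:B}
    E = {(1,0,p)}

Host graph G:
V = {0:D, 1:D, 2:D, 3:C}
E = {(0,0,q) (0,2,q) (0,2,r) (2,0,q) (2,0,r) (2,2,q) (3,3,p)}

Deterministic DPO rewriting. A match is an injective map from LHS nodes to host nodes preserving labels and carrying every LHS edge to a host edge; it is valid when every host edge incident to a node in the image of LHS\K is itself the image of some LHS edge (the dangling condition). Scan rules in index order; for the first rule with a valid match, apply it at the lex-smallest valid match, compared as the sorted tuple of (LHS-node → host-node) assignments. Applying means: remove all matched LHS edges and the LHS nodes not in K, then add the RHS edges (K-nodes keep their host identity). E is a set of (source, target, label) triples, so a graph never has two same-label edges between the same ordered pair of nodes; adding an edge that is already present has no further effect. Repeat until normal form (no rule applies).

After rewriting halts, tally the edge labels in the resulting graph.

Answer: p:1

Rewrite trace:
start.  V:4 E:7  edges: 0-q->0 0-q->2 0-r->2 2-q->0 2-r->0 2-q->2 3-p->3
1. fire R0 via {0↦0, 1↦2}  →  V:4 E:4  edges: 0-r->2 2-q->0 2-q->2 3-p->3
2. fire R0 via {0↦2, 1↦0}  →  V:4 E:1  edges: 3-p->3
halt: no rule applies after step 2
NF edges: [(3, 3, 'p')]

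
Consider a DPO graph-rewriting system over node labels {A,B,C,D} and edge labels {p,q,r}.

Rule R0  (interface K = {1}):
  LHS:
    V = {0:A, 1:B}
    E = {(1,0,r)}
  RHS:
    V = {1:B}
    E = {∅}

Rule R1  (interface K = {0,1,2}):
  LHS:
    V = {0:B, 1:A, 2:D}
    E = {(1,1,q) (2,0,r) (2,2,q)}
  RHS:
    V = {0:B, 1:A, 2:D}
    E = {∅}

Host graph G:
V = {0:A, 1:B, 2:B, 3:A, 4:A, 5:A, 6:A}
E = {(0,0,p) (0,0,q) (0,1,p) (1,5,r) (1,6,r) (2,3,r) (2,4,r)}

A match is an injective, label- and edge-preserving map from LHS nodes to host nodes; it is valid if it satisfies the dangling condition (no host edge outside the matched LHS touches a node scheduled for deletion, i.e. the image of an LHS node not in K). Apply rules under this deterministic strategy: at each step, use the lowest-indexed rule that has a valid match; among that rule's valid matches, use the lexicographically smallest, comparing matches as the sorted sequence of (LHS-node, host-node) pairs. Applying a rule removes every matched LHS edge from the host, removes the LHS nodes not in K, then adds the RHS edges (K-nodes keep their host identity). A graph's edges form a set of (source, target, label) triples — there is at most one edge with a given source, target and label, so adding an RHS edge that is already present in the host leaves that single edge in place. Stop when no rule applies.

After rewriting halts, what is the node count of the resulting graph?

Answer: 3

Steps:
[0] host  ⇒  7 nodes, 7 edges  {0-p->0 0-q->0 0-p->1 1-r->5 1-r->6 2-r->3 2-r->4}
[1] R0 @ {0↦3, 1↦2}  ⇒  6 nodes, 6 edges  {0-p->0 0-q->0 0-p->1 1-r->5 1-r->6 2-r->4}
[2] R0 @ {0↦4, 1↦2}  ⇒  5 nodes, 5 edges  {0-p->0 0-q->0 0-p->1 1-r->5 1-r->6}
[3] R0 @ {0↦5, 1↦1}  ⇒  4 nodes, 4 edges  {0-p->0 0-q->0 0-p->1 1-r->6}
[4] R0 @ {0↦6, 1↦1}  ⇒  3 nodes, 3 edges  {0-p->0 0-q->0 0-p->1}
final graph: no rule applies after step 4
NF nodes: {0:A, 1:B, 2:B}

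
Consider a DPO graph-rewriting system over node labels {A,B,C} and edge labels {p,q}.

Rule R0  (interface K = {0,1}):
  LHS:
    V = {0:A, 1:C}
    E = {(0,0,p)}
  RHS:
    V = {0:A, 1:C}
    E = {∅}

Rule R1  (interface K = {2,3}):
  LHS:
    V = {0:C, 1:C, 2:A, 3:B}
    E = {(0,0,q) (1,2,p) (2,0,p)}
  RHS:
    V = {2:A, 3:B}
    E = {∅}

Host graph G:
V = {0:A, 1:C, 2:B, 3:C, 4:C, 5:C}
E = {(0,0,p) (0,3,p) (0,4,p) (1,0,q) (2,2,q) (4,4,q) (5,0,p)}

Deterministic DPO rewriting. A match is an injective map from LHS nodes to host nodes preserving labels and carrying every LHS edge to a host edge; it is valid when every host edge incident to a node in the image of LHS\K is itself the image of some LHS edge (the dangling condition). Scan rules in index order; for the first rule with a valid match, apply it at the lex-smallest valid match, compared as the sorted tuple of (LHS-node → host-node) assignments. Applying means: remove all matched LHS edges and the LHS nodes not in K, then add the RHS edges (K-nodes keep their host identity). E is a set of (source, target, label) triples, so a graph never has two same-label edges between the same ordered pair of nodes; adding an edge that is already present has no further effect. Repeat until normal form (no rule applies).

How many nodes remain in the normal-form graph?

[0] host  ⇒  6 nodes, 7 edges  {0-p->0 0-p->3 0-p->4 1-q->0 2-q->2 4-q->4 5-p->0}
[1] R0 @ {0↦0, 1↦1}  ⇒  6 nodes, 6 edges  {0-p->3 0-p->4 1-q->0 2-q->2 4-q->4 5-p->0}
[2] R1 @ {0↦4, 1↦5, 2↦0, 3↦2}  ⇒  4 nodes, 3 edges  {0-p->3 1-q->0 2-q->2}
halt: no rule applies after step 2
NF nodes: {0:A, 1:C, 2:B, 3:C}

Answer: 4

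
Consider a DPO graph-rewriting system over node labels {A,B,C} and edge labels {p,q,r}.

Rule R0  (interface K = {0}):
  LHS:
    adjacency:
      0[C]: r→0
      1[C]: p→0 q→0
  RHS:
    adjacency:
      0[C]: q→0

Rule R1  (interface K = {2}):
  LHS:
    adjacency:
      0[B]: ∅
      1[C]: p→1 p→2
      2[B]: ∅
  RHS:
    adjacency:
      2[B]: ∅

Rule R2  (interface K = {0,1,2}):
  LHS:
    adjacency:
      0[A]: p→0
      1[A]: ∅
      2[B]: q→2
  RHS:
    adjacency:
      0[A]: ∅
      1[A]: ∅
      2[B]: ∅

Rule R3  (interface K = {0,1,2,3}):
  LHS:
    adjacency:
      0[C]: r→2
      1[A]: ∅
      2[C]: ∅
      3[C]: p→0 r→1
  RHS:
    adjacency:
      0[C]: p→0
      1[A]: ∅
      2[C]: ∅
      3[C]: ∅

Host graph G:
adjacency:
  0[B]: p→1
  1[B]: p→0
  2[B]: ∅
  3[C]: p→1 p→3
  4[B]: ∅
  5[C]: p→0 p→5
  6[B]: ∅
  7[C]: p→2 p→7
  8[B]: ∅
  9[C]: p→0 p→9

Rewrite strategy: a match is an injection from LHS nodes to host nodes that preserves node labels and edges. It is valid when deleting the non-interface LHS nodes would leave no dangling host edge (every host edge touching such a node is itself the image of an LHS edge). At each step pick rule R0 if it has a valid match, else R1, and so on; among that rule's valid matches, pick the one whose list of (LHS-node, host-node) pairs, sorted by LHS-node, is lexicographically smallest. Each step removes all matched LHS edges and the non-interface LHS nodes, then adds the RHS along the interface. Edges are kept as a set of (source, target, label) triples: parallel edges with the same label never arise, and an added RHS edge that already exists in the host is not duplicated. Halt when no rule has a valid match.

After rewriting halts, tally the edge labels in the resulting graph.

Answer: p:2

Rewrite trace:
initial: |V|=10 |E|=10  E = 0-p->1 1-p->0 3-p->1 3-p->3 5-p->0 5-p->5 7-p->2 7-p->7 9-p->0 9-p->9
step 1: apply R1 at {0↦4, 1↦3, 2↦1}  → |V|=8 |E|=8  E = 0-p->1 1-p->0 5-p->0 5-p->5 7-p->2 7-p->7 9-p->0 9-p->9
step 2: apply R1 at {0↦6, 1↦5, 2↦0}  → |V|=6 |E|=6  E = 0-p->1 1-p->0 7-p->2 7-p->7 9-p->0 9-p->9
step 3: apply R1 at {0↦8, 1↦7, 2↦2}  → |V|=4 |E|=4  E = 0-p->1 1-p->0 9-p->0 9-p->9
step 4: apply R1 at {0↦2, 1↦9, 2↦0}  → |V|=2 |E|=2  E = 0-p->1 1-p->0
final graph: no rule applies after step 4
NF edges: [(0, 1, 'p'), (1, 0, 'p')]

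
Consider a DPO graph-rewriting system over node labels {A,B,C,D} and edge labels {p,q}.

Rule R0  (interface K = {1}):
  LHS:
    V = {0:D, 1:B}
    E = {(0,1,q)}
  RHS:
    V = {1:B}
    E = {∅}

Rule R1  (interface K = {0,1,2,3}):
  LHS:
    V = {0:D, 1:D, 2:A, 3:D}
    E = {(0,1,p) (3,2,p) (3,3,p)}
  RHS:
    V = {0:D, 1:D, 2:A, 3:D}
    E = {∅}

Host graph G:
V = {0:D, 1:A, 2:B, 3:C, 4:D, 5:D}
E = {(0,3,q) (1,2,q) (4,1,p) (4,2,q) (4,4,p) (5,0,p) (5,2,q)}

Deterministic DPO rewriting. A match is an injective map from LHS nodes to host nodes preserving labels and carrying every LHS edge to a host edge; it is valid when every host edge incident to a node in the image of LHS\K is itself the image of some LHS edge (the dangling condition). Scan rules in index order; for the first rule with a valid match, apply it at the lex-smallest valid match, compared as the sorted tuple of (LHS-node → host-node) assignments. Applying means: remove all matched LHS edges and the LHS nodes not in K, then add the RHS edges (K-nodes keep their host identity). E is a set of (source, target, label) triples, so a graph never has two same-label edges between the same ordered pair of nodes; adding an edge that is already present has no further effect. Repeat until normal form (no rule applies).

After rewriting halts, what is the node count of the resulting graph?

start.  V:6 E:7  edges: 0-q->3 1-q->2 4-p->1 4-q->2 4-p->4 5-p->0 5-q->2
1. fire R1 via {0↦5, 1↦0, 2↦1, 3↦4}  →  V:6 E:4  edges: 0-q->3 1-q->2 4-q->2 5-q->2
2. fire R0 via {0↦4, 1↦2}  →  V:5 E:3  edges: 0-q->3 1-q->2 5-q->2
3. fire R0 via {0↦5, 1↦2}  →  V:4 E:2  edges: 0-q->3 1-q->2
normal form: no rule applies after step 3
NF nodes: {0:D, 1:A, 2:B, 3:C}

Answer: 4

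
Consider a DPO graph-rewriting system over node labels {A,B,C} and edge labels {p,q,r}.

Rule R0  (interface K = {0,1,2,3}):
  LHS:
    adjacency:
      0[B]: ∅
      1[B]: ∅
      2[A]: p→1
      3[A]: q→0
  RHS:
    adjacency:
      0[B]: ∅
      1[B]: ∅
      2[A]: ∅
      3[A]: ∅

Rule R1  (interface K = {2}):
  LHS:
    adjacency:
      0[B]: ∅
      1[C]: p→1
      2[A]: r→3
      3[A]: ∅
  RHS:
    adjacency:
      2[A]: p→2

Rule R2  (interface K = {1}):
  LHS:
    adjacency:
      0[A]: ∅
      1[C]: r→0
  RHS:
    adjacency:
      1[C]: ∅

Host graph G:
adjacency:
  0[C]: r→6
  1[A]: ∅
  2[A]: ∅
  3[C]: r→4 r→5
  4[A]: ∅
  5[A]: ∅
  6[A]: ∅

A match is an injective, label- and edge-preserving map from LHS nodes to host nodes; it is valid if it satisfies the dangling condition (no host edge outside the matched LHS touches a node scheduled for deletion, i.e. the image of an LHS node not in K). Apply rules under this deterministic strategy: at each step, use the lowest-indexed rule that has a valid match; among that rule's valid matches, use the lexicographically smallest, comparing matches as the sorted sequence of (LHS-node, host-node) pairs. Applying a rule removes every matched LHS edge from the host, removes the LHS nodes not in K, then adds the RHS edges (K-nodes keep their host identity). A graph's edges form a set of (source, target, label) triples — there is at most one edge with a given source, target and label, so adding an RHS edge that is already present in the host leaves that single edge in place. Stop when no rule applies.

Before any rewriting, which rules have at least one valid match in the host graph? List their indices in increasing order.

Answer: [R2]

Derivation:
R0: no valid match — LHS pattern not found
R1: no valid match — LHS pattern not found
R2: 3 valid matches — {0↦4, 1↦3}, {0↦5, 1↦3}, {0↦6, 1↦0}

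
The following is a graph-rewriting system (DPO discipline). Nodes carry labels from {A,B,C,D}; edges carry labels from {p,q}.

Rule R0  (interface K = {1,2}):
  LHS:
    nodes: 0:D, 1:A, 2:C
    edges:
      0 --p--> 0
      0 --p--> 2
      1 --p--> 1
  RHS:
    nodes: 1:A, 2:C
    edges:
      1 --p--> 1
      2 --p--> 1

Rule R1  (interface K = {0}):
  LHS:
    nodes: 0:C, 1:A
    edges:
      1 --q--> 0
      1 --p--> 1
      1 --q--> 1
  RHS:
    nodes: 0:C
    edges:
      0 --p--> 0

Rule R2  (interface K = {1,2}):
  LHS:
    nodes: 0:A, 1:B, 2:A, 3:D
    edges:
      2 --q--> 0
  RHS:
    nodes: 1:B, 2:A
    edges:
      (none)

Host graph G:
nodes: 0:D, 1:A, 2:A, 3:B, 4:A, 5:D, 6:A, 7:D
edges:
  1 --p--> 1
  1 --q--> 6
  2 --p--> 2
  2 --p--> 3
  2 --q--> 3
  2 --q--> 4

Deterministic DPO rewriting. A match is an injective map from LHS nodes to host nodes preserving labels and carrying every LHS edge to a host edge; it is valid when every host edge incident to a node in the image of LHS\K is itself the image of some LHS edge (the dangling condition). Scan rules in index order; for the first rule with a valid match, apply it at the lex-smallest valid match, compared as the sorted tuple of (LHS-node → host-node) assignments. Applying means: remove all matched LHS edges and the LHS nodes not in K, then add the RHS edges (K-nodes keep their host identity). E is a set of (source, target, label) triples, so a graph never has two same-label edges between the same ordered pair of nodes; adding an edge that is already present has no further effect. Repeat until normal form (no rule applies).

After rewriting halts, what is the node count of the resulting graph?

Answer: 4

Derivation:
initial: |V|=8 |E|=6  E = 1-p->1 1-q->6 2-p->2 2-p->3 2-q->3 2-q->4
step 1: apply R2 at {0↦4, 1↦3, 2↦2, 3↦0}  → |V|=6 |E|=5  E = 1-p->1 1-q->6 2-p->2 2-p->3 2-q->3
step 2: apply R2 at {0↦6, 1↦3, 2↦1, 3↦5}  → |V|=4 |E|=4  E = 1-p->1 2-p->2 2-p->3 2-q->3
normal form: no rule applies after step 2
NF nodes: {1:A, 2:A, 3:B, 7:D}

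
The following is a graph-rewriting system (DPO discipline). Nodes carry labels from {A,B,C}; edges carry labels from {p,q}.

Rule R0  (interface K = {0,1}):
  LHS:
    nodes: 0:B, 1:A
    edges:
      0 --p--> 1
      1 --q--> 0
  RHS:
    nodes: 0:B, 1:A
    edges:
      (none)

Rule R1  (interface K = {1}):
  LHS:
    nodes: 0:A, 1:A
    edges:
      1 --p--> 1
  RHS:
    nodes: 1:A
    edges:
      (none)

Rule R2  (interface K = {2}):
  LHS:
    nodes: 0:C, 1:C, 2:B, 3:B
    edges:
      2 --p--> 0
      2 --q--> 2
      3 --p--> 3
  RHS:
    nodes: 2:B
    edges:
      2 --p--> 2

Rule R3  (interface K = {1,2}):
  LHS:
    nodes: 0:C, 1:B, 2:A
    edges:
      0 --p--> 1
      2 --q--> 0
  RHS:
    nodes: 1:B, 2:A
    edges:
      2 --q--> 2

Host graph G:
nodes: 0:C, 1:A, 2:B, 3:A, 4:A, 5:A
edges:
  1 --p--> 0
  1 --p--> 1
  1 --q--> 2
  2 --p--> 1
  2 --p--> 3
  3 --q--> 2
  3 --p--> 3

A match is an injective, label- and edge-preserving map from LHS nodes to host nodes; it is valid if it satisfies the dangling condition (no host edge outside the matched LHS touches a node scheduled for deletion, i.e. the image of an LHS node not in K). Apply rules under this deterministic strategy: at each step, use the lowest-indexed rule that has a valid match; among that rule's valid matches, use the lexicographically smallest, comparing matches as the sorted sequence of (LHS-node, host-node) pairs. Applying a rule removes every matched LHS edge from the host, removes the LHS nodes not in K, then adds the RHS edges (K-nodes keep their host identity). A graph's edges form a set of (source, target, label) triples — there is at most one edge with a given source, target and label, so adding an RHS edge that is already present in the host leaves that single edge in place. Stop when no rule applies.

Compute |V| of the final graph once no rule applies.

initial: |V|=6 |E|=7  E = 1-p->0 1-p->1 1-q->2 2-p->1 2-p->3 3-q->2 3-p->3
step 1: apply R0 at {0↦2, 1↦1}  → |V|=6 |E|=5  E = 1-p->0 1-p->1 2-p->3 3-q->2 3-p->3
step 2: apply R0 at {0↦2, 1↦3}  → |V|=6 |E|=3  E = 1-p->0 1-p->1 3-p->3
step 3: apply R1 at {0↦4, 1↦1}  → |V|=5 |E|=2  E = 1-p->0 3-p->3
step 4: apply R1 at {0↦5, 1↦3}  → |V|=4 |E|=1  E = 1-p->0
final graph: no rule applies after step 4
NF nodes: {0:C, 1:A, 2:B, 3:A}

Answer: 4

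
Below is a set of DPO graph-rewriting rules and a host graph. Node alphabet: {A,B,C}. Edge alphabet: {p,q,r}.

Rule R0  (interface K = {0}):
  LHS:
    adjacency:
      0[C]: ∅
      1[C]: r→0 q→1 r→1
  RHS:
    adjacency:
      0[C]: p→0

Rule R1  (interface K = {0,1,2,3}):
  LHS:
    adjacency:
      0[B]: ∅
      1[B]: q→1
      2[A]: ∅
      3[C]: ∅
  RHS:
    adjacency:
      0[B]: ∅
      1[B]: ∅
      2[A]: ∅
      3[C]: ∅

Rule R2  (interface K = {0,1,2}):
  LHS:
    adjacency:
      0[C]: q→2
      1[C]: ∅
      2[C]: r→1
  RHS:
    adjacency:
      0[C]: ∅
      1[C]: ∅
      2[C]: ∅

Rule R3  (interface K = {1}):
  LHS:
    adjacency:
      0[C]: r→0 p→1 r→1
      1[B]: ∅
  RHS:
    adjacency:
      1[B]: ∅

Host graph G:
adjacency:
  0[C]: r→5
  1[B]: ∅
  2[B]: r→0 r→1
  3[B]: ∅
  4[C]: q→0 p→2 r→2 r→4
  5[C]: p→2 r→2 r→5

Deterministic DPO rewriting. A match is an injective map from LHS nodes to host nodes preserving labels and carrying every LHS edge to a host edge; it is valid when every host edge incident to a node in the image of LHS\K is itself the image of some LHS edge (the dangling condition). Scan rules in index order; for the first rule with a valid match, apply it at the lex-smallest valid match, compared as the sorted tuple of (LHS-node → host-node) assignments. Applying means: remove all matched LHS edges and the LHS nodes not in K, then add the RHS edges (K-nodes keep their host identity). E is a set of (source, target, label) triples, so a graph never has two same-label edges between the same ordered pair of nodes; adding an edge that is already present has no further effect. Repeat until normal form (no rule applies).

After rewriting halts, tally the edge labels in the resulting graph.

[0] host  ⇒  6 nodes, 10 edges  {0-r->5 2-r->0 2-r->1 4-q->0 4-p->2 4-r->2 4-r->4 5-p->2 5-r->2 5-r->5}
[1] R2 @ {0↦4, 1↦5, 2↦0}  ⇒  6 nodes, 8 edges  {2-r->0 2-r->1 4-p->2 4-r->2 4-r->4 5-p->2 5-r->2 5-r->5}
[2] R3 @ {0↦4, 1↦2}  ⇒  5 nodes, 5 edges  {2-r->0 2-r->1 5-p->2 5-r->2 5-r->5}
[3] R3 @ {0↦5, 1↦2}  ⇒  4 nodes, 2 edges  {2-r->0 2-r->1}
halt: no rule applies after step 3
NF edges: [(2, 0, 'r'), (2, 1, 'r')]

Answer: r:2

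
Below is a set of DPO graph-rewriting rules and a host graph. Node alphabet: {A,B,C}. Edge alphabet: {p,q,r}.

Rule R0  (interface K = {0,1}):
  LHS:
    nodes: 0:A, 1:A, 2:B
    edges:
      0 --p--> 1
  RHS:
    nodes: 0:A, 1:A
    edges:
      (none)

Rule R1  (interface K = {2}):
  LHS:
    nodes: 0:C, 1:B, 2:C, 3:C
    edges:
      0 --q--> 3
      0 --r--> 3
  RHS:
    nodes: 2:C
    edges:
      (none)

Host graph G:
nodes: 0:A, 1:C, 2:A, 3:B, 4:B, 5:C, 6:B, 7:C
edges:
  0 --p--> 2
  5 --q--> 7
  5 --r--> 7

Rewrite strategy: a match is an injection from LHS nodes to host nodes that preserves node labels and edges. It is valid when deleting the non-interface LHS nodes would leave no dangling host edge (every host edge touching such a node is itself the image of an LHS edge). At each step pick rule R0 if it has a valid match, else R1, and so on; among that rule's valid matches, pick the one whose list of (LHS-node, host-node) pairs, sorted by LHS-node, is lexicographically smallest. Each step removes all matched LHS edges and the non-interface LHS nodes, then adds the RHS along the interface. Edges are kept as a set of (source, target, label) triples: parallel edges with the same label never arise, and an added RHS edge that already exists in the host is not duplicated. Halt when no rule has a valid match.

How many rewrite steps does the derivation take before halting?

[0] host  ⇒  8 nodes, 3 edges  {0-p->2 5-q->7 5-r->7}
[1] R0 @ {0↦0, 1↦2, 2↦3}  ⇒  7 nodes, 2 edges  {5-q->7 5-r->7}
[2] R1 @ {0↦5, 1↦4, 2↦1, 3↦7}  ⇒  4 nodes, 0 edges  {∅}
normal form: no rule applies after step 2

Answer: 2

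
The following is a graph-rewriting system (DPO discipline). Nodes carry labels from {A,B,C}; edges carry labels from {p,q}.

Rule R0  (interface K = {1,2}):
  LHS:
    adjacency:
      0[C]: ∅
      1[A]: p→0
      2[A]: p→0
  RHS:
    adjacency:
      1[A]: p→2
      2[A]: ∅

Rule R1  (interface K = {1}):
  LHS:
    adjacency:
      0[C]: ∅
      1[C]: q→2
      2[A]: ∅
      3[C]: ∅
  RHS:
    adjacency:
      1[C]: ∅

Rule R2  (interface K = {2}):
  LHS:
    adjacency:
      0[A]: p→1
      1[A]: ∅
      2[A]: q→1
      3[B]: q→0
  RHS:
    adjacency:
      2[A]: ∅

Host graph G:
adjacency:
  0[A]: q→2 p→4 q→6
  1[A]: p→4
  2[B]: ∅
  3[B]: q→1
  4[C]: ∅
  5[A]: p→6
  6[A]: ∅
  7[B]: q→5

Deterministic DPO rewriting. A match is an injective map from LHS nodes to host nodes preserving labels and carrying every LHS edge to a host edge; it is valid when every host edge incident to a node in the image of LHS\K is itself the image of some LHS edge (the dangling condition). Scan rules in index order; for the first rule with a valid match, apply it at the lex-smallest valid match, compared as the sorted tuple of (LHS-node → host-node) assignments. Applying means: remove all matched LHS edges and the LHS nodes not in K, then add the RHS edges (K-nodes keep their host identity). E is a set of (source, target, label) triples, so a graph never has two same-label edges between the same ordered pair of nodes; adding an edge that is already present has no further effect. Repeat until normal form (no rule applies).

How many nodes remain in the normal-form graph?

initial: |V|=8 |E|=7  E = 0-q->2 0-p->4 0-q->6 1-p->4 3-q->1 5-p->6 7-q->5
step 1: apply R0 at {0↦4, 1↦0, 2↦1}  → |V|=7 |E|=6  E = 0-p->1 0-q->2 0-q->6 3-q->1 5-p->6 7-q->5
step 2: apply R2 at {0↦5, 1↦6, 2↦0, 3↦7}  → |V|=4 |E|=3  E = 0-p->1 0-q->2 3-q->1
halt: no rule applies after step 2
NF nodes: {0:A, 1:A, 2:B, 3:B}

Answer: 4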